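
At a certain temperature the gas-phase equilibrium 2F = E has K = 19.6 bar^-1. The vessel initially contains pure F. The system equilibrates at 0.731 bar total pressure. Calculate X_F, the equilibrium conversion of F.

X = 0.869

Basis: 1 mol F initially; let X = conversion of F. Extent ξ = 0.5X.
Moles: n_F = 1 − X; n_E = 0.5X.
Summing: n_T = 1 − 0.5X.
With p_i = (n_i/n_T)P, K = p_E / (p_F^2).
Substituting and setting equal to 19.6 bar^-1 gives a polynomial in X; the root in (0,1) is X = 0.869.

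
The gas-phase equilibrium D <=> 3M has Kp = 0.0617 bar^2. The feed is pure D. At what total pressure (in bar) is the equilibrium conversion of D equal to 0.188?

Take 1 mol D as basis and let X be its fractional conversion, so ξ = X.
Species balance: n_D = 1 − X; n_M = 3X.
Summing: n_T = 1 + 2X.
Kp = p_M^3 / (p_D) with p_i = (n_i/n_T)·P.
At X = 0.188: the mole-fraction product g(X) = Π y_i^ν_i = 0.1167. Since Kp = g(X)·P^{2}, P = (Kp/g)^(1/2) = (0.0617/0.1167)^(1/2) = 0.727 bar.

P = 0.727 bar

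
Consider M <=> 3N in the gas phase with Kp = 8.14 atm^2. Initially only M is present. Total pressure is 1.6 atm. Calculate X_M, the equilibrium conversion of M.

X = 0.610

Take 1 mol M as basis and let X be its fractional conversion, so ξ = X.
Mole table: n_M = 1 − X; n_N = 3X.
Total moles n_T = 1 + 2X.
With p_i = (n_i/n_T)P, Kp = p_N^3 / (p_M).
This yields a degree-3 equation in X; solving on (0,1), X = 0.610.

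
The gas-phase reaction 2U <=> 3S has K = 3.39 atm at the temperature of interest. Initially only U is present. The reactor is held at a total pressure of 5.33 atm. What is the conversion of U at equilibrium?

Let X = conversion of U (basis 1 mol U); extent of reaction ξ = 0.5X.
At extent ξ: n_U = 1 − X; n_S = 1.5X.
Summing: n_T = 1 + 0.5X.
Mole fractions y_i = n_i/n_T; K = p_S^3 / (p_U^2) with p_i = y_i·P.
Equating to 3.39 atm and solving on 0 < X < 1: X = 0.423.

X = 0.423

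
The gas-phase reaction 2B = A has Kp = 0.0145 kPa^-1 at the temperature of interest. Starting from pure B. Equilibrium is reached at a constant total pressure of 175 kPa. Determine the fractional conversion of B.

X = 0.701

Let X = conversion of B (basis 1 mol B); extent of reaction ξ = 0.5X.
Moles: n_B = 1 − X; n_A = 0.5X.
Summing: n_T = 1 − 0.5X.
With p_i = (n_i/n_T)P, Kp = p_A / (p_B^2).
Setting this equal to 0.0145 kPa^-1 and taking the physical root (0 < X < 1) gives X = 0.701.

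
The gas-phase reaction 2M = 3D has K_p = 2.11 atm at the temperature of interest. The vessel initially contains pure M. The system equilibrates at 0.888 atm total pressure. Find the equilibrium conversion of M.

X = 0.559

Basis: 1 mol M initially; let X = conversion of M. Extent ξ = 0.5X.
Mole table: n_M = 1 − X; n_D = 1.5X.
Total moles n_T = 1 + 0.5X.
y_i = n_i/n_T, p_i = y_i·P. K_p = p_D^3 / (p_M^2).
Equating to 2.11 atm and solving on 0 < X < 1: X = 0.559.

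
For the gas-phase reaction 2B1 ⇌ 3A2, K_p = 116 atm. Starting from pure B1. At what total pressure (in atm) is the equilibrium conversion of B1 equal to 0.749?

P = 7.08 atm

Let X = conversion of B1 (basis 1 mol B1); extent of reaction ξ = 0.5X.
At extent ξ: n_B1 = 1 − X; n_A2 = 1.5X.
n_T = Σnᵢ = 1 + 0.5X.
K_p = p_A2^3 / (p_B1^2) with p_i = (n_i/n_T)·P.
At X = 0.749: the mole-fraction product g(X) = Π y_i^ν_i = 16.38. Since K_p = g(X)·P^{1}, P = (K_p/g)^(1/1) = (116/16.38)^(1/1) = 7.08 atm.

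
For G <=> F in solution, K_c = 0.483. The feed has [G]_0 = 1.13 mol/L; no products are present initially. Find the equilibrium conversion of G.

Let X = conversion of G; extent ξ = 1.13·X mol/L.
Concentrations: [G] = 1.13 − 1.13X; [F] = 1.13X.
K_c = [F] / ([G]).
Equating to 0.483: the physical root is X = 0.326.

X = 0.326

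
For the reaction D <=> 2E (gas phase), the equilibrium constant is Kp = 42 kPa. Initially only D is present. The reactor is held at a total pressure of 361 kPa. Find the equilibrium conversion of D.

X = 0.168

Basis: 1 mol D initially; let X = conversion of D. Extent ξ = X.
Moles: n_D = 1 − X; n_E = 2X.
Total moles n_T = 1 + X.
y_i = n_i/n_T, p_i = y_i·P. Kp = p_E^2 / (p_D).
Setting this equal to 42 kPa and taking the physical root (0 < X < 1) gives X = 0.168.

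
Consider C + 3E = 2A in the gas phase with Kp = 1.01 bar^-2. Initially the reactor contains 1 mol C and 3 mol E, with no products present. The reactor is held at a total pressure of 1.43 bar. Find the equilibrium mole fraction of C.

y_C = 0.186

Basis: 1 mol C initially; let X = conversion of C. Extent ξ = X.
Mole table: n_C = 1 − X; n_E = 3 − 3X; n_A = 2X.
n_T = Σnᵢ = 4 − 2X.
Mole fractions y_i = n_i/n_T; Kp = p_A^2 / (p_C p_E^3) with p_i = y_i·P.
Substituting and setting equal to 1.01 bar^-2 gives a polynomial in X; the root in (0,1) is X = 0.409.
Then n_C = 0.591, n_T = 3.18, so y_C = 0.186.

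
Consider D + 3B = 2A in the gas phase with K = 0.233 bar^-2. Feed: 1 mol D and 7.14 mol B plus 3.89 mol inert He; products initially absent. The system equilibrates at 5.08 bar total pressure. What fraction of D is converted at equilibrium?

X = 0.705

Basis: 1 mol D initially; let X = conversion of D. Extent ξ = X.
Moles: n_D = 1 − X; n_B = 7.14 − 3X; n_A = 2X; n_I = 3.89 (inert).
n_T = Σnᵢ = 12 − 2X.
Mole fractions y_i = n_i/n_T; K = p_A^2 / (p_D p_B^3) with p_i = y_i·P.
Setting this equal to 0.233 bar^-2 and taking the physical root (0 < X < 1) gives X = 0.705.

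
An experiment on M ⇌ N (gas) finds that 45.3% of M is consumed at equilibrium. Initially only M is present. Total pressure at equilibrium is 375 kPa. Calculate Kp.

Basis: 1 mol M initially; let X = conversion of M. Extent ξ = X.
Species balance: n_M = 1 − X; n_N = X.
Since Δν = 0, n_T = 1 throughout.
At X = 0.453: n_M = 0.547, n_N = 0.453, n_T = 1.
p_i = (n_i/n_T)·P. Kp = p_N / (p_M) = 0.828.

Kp = 0.828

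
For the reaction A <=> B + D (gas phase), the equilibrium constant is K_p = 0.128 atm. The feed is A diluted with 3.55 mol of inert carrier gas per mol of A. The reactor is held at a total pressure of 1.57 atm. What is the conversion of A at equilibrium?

Take 1 mol A as basis and let X be its fractional conversion, so ξ = X.
Mole table: n_A = 1 − X; n_B = X; n_D = X; n_I = 3.55 (inert).
Total moles n_T = 4.55 + X.
With p_i = (n_i/n_T)P, K_p = p_B p_D / (p_A).
Equating to 0.128 atm and solving on 0 < X < 1: X = 0.467.

X = 0.467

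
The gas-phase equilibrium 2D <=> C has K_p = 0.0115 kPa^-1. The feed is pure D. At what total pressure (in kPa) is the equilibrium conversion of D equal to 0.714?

P = 244 kPa

Let X = conversion of D (basis 1 mol D); extent of reaction ξ = 0.5X.
Moles: n_D = 1 − X; n_C = 0.5X.
Total moles n_T = 1 − 0.5X.
K_p = p_C / (p_D^2) with p_i = (n_i/n_T)·P.
At X = 0.714: the mole-fraction product g(X) = Π y_i^ν_i = 2.806. Since K_p = g(X)·P^{-1}, P = (g/K_p)^(1/1) = (2.806/0.0115)^(1/1) = 244 kPa.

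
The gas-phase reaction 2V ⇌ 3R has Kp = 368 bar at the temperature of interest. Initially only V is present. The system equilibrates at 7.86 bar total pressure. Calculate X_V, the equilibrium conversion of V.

Basis: 1 mol V initially; let X = conversion of V. Extent ξ = 0.5X.
Mole table: n_V = 1 − X; n_R = 1.5X.
n_T = Σnᵢ = 1 + 0.5X.
With p_i = (n_i/n_T)P, Kp = p_R^3 / (p_V^2).
This yields a degree-3 equation in X; solving on (0,1), X = 0.829.

X = 0.829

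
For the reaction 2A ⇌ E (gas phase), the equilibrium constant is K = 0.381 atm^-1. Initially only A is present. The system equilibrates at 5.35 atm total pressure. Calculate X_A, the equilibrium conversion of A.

Let X = conversion of A (basis 1 mol A); extent of reaction ξ = 0.5X.
At extent ξ: n_A = 1 − X; n_E = 0.5X.
Summing: n_T = 1 − 0.5X.
With p_i = (n_i/n_T)P, K = p_E / (p_A^2).
Equating to 0.381 atm^-1 and solving on 0 < X < 1: X = 0.669.

X = 0.669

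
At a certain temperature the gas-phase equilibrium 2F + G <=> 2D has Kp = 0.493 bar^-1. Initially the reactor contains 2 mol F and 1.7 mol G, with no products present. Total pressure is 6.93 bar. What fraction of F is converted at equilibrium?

X = 0.529

Basis: 2 mol F initially; let X = conversion of F. Extent ξ = X.
Species balance: n_F = 2 − 2X; n_G = 1.7 − X; n_D = 2X.
Summing: n_T = 3.7 − X.
With p_i = (n_i/n_T)P, Kp = p_D^2 / (p_F^2 p_G).
Substituting and setting equal to 0.493 bar^-1 gives a polynomial in X; the root in (0,1) is X = 0.529.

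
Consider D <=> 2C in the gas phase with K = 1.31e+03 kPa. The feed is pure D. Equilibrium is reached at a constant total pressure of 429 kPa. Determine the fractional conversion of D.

Let X = conversion of D (basis 1 mol D); extent of reaction ξ = X.
Moles: n_D = 1 − X; n_C = 2X.
n_T = Σnᵢ = 1 + X.
y_i = n_i/n_T, p_i = y_i·P. K = p_C^2 / (p_D).
This yields a degree-2 equation in X; solving on (0,1), X = 0.658.

X = 0.658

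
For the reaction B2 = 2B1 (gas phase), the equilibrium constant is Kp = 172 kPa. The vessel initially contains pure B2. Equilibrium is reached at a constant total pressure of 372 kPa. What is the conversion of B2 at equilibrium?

X = 0.322

Take 1 mol B2 as basis and let X be its fractional conversion, so ξ = X.
Mole table: n_B2 = 1 − X; n_B1 = 2X.
Total moles n_T = 1 + X.
y_i = n_i/n_T, p_i = y_i·P. Kp = p_B1^2 / (p_B2).
Setting this equal to 172 kPa and taking the physical root (0 < X < 1) gives X = 0.322.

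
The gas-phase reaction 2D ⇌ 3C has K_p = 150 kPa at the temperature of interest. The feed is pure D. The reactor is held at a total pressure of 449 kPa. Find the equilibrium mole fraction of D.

Take 1 mol D as basis and let X be its fractional conversion, so ξ = 0.5X.
Mole table: n_D = 1 − X; n_C = 1.5X.
Summing: n_T = 1 + 0.5X.
y_i = n_i/n_T, p_i = y_i·P. K_p = p_C^3 / (p_D^2).
This yields a degree-3 equation in X; solving on (0,1), X = 0.362.
Then n_D = 0.638, n_T = 1.18, so y_D = 0.540.

y_D = 0.540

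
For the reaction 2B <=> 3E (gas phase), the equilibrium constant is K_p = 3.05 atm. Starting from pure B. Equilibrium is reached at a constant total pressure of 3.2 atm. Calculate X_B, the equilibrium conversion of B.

X = 0.464

Take 1 mol B as basis and let X be its fractional conversion, so ξ = 0.5X.
Moles: n_B = 1 − X; n_E = 1.5X.
n_T = Σnᵢ = 1 + 0.5X.
Mole fractions y_i = n_i/n_T; K_p = p_E^3 / (p_B^2) with p_i = y_i·P.
Equating to 3.05 atm and solving on 0 < X < 1: X = 0.464.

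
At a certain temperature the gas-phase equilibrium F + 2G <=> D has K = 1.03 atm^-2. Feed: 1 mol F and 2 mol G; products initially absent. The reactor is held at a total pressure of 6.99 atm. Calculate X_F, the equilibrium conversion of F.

Take 1 mol F as basis and let X be its fractional conversion, so ξ = X.
Mole table: n_F = 1 − X; n_G = 2 − 2X; n_D = X.
n_T = Σnᵢ = 3 − 2X.
y_i = n_i/n_T, p_i = y_i·P. K = p_D / (p_F p_G^2).
Setting this equal to 1.03 atm^-2 and taking the physical root (0 < X < 1) gives X = 0.802.

X = 0.802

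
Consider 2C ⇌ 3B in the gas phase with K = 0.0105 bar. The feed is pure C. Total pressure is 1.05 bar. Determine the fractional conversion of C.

Take 1 mol C as basis and let X be its fractional conversion, so ξ = 0.5X.
Mole table: n_C = 1 − X; n_B = 1.5X.
Summing: n_T = 1 + 0.5X.
With p_i = (n_i/n_T)P, K = p_B^3 / (p_C^2).
Equating to 0.0105 bar and solving on 0 < X < 1: X = 0.133.

X = 0.133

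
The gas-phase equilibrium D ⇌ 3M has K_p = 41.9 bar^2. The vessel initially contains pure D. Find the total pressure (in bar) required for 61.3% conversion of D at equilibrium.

Let X = conversion of D (basis 1 mol D); extent of reaction ξ = X.
Mole table: n_D = 1 − X; n_M = 3X.
Summing: n_T = 1 + 2X.
K_p = p_M^3 / (p_D) with p_i = (n_i/n_T)·P.
At X = 0.613: the mole-fraction product g(X) = Π y_i^ν_i = 3.243. Since K_p = g(X)·P^{2}, P = (K_p/g)^(1/2) = (41.9/3.243)^(1/2) = 3.59 bar.

P = 3.59 bar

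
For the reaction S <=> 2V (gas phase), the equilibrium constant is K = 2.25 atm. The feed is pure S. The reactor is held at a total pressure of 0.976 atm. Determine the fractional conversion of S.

Let X = conversion of S (basis 1 mol S); extent of reaction ξ = X.
Species balance: n_S = 1 − X; n_V = 2X.
n_T = Σnᵢ = 1 + X.
y_i = n_i/n_T, p_i = y_i·P. K = p_V^2 / (p_S).
Substituting and setting equal to 2.25 atm gives a polynomial in X; the root in (0,1) is X = 0.605.

X = 0.605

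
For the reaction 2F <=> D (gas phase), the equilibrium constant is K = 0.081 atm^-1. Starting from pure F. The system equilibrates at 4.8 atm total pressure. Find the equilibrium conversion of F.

Take 1 mol F as basis and let X be its fractional conversion, so ξ = 0.5X.
Species balance: n_F = 1 − X; n_D = 0.5X.
Summing: n_T = 1 − 0.5X.
Mole fractions y_i = n_i/n_T; K = p_D / (p_F^2) with p_i = y_i·P.
Equating to 0.081 atm^-1 and solving on 0 < X < 1: X = 0.374.

X = 0.374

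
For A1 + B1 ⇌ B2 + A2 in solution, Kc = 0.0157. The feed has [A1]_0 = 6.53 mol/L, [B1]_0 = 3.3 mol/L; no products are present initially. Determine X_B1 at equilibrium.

X = 0.155

Let X = conversion of B1; extent ξ = 3.3·X mol/L.
Concentrations: [A1] = 6.53 − 3.3X; [B1] = 3.3 − 3.3X; [B2] = 3.3X; [A2] = 3.3X.
Kc = [B2] [A2] / ([A1] [B1]).
Solving Kc = 0.0157 for X ∈ (0,1): X = 0.155.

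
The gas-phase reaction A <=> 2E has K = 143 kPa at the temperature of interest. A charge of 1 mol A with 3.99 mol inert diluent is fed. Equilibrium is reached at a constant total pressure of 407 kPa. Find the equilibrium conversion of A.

X = 0.494

Basis: 1 mol A initially; let X = conversion of A. Extent ξ = X.
At extent ξ: n_A = 1 − X; n_E = 2X; n_I = 3.99 (inert).
Total moles n_T = 4.99 + X.
y_i = n_i/n_T, p_i = y_i·P. K = p_E^2 / (p_A).
Substituting and setting equal to 143 kPa gives a polynomial in X; the root in (0,1) is X = 0.494.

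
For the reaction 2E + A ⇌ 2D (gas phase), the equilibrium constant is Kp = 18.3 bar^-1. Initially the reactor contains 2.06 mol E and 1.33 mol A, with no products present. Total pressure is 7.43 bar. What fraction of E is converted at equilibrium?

X = 0.834

Let X = conversion of E (basis 2.06 mol E); extent of reaction ξ = 1.03X.
Species balance: n_E = 2.06 − 2.06X; n_A = 1.33 − 1.03X; n_D = 2.06X.
n_T = Σnᵢ = 3.39 − 1.03X.
y_i = n_i/n_T, p_i = y_i·P. Kp = p_D^2 / (p_E^2 p_A).
Substituting and setting equal to 18.3 bar^-1 gives a polynomial in X; the root in (0,1) is X = 0.834.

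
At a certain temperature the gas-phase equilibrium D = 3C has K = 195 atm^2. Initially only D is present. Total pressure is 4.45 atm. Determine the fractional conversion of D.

X = 0.795

Take 1 mol D as basis and let X be its fractional conversion, so ξ = X.
Species balance: n_D = 1 − X; n_C = 3X.
Summing: n_T = 1 + 2X.
With p_i = (n_i/n_T)P, K = p_C^3 / (p_D).
Setting this equal to 195 atm^2 and taking the physical root (0 < X < 1) gives X = 0.795.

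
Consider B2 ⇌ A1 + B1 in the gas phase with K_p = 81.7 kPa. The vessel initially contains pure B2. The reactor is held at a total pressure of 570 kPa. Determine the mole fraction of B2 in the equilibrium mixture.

Take 1 mol B2 as basis and let X be its fractional conversion, so ξ = X.
At extent ξ: n_B2 = 1 − X; n_A1 = X; n_B1 = X.
Total moles n_T = 1 + X.
y_i = n_i/n_T, p_i = y_i·P. K_p = p_A1 p_B1 / (p_B2).
Setting this equal to 81.7 kPa and taking the physical root (0 < X < 1) gives X = 0.354.
Then n_B2 = 0.646, n_T = 1.35, so y_B2 = 0.477.

y_B2 = 0.477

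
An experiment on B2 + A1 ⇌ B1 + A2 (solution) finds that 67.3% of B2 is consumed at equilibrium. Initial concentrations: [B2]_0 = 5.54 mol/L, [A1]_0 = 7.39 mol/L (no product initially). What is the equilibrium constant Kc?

Kc = 2.1

Let X = conversion of B2.
Concentrations: [B2] = 5.54 − 5.54X; [A1] = 7.39 − 5.54X; [B1] = 5.54X; [A2] = 5.54X.
At X = 0.673: [B2] = 1.81, [A1] = 3.66, [B1] = 3.73, [A2] = 3.73.
Kc = [B1] [A2] / ([B2] [A1]) = 2.1.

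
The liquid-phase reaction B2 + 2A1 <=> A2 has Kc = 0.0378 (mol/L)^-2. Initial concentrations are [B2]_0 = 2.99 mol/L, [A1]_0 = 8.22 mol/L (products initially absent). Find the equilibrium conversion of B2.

Let X = conversion of B2; extent ξ = 2.99·X mol/L.
Concentrations: [B2] = 2.99 − 2.99X; [A1] = 8.22 − 5.98X; [A2] = 2.99X.
Kc = [A2] / ([B2] [A1]^2).
This equals 0.0378 at X = 0.505 (the root in 0 < X < 1).

X = 0.505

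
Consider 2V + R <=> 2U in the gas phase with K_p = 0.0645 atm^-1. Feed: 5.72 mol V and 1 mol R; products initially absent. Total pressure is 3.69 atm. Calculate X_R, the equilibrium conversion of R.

Basis: 1 mol R initially; let X = conversion of R. Extent ξ = X.
Mole table: n_V = 5.72 − 2X; n_R = 1 − X; n_U = 2X.
Total moles n_T = 6.72 − X.
y_i = n_i/n_T, p_i = y_i·P. K_p = p_U^2 / (p_V^2 p_R).
Setting this equal to 0.0645 atm^-1 and taking the physical root (0 < X < 1) gives X = 0.379.

X = 0.379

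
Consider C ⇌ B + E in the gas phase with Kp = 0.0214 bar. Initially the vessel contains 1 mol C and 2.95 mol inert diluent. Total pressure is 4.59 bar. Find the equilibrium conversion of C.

X = 0.129

Basis: 1 mol C initially; let X = conversion of C. Extent ξ = X.
Species balance: n_C = 1 − X; n_B = X; n_E = X; n_I = 2.95 (inert).
n_T = Σnᵢ = 3.95 + X.
Mole fractions y_i = n_i/n_T; Kp = p_B p_E / (p_C) with p_i = y_i·P.
Substituting and setting equal to 0.0214 bar gives a polynomial in X; the root in (0,1) is X = 0.129.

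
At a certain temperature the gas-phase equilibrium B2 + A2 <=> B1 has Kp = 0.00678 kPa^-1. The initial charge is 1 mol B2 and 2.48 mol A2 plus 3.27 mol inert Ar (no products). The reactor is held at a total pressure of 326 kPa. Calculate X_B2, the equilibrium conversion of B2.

X = 0.418

Take 1 mol B2 as basis and let X be its fractional conversion, so ξ = X.
At extent ξ: n_B2 = 1 − X; n_A2 = 2.48 − X; n_B1 = X; n_I = 3.27 (inert).
Summing: n_T = 6.75 − X.
Mole fractions y_i = n_i/n_T; Kp = p_B1 / (p_B2 p_A2) with p_i = y_i·P.
This yields a degree-2 equation in X; solving on (0,1), X = 0.418.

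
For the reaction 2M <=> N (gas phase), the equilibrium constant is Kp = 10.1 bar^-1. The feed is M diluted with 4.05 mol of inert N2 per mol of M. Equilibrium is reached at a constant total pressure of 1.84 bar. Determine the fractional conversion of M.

Take 1 mol M as basis and let X be its fractional conversion, so ξ = 0.5X.
Moles: n_M = 1 − X; n_N = 0.5X; n_I = 4.05 (inert).
Summing: n_T = 5.05 − 0.5X.
y_i = n_i/n_T, p_i = y_i·P. Kp = p_N / (p_M^2).
Substituting and setting equal to 10.1 bar^-1 gives a polynomial in X; the root in (0,1) is X = 0.702.

X = 0.702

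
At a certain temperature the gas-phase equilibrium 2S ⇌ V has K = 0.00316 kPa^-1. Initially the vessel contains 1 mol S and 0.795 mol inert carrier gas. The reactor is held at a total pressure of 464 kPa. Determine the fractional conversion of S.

X = 0.491

Basis: 1 mol S initially; let X = conversion of S. Extent ξ = 0.5X.
At extent ξ: n_S = 1 − X; n_V = 0.5X; n_I = 0.795 (inert).
n_T = Σnᵢ = 1.79 − 0.5X.
With p_i = (n_i/n_T)P, K = p_V / (p_S^2).
Setting this equal to 0.00316 kPa^-1 and taking the physical root (0 < X < 1) gives X = 0.491.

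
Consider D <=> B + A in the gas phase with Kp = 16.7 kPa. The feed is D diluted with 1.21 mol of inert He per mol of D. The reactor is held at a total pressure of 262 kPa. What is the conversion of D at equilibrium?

Let X = conversion of D (basis 1 mol D); extent of reaction ξ = X.
Species balance: n_D = 1 − X; n_B = X; n_A = X; n_I = 1.21 (inert).
Summing: n_T = 2.21 + X.
y_i = n_i/n_T, p_i = y_i·P. Kp = p_B p_A / (p_D).
This yields a degree-2 equation in X; solving on (0,1), X = 0.329.

X = 0.329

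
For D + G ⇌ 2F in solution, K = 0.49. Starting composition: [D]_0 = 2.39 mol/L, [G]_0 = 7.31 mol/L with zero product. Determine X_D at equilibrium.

X = 0.429

Let X = conversion of D; extent ξ = 2.39·X mol/L.
Concentrations: [D] = 2.39 − 2.39X; [G] = 7.31 − 2.39X; [F] = 4.78X.
K = [F]^2 / ([D] [G]).
This equals 0.49 at X = 0.429 (the root in 0 < X < 1).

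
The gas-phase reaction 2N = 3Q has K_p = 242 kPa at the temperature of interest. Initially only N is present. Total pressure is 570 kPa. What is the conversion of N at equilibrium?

X = 0.384

Let X = conversion of N (basis 1 mol N); extent of reaction ξ = 0.5X.
At extent ξ: n_N = 1 − X; n_Q = 1.5X.
n_T = Σnᵢ = 1 + 0.5X.
Mole fractions y_i = n_i/n_T; K_p = p_Q^3 / (p_N^2) with p_i = y_i·P.
Setting this equal to 242 kPa and taking the physical root (0 < X < 1) gives X = 0.384.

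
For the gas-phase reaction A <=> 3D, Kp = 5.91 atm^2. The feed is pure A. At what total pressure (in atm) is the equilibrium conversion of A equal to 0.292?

Basis: 1 mol A initially; let X = conversion of A. Extent ξ = X.
Moles: n_A = 1 − X; n_D = 3X.
Summing: n_T = 1 + 2X.
Kp = p_D^3 / (p_A) with p_i = (n_i/n_T)·P.
At X = 0.292: the mole-fraction product g(X) = Π y_i^ν_i = 0.3784. Since Kp = g(X)·P^{2}, P = (Kp/g)^(1/2) = (5.91/0.3784)^(1/2) = 3.95 atm.

P = 3.95 atm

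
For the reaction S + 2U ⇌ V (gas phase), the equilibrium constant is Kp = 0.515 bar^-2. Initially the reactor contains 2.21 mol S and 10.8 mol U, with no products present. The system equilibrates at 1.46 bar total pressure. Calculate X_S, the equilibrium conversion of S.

X = 0.414

Take 2.21 mol S as basis and let X be its fractional conversion, so ξ = 2.21X.
At extent ξ: n_S = 2.21 − 2.21X; n_U = 10.8 − 4.42X; n_V = 2.21X.
Summing: n_T = 13 − 4.42X.
y_i = n_i/n_T, p_i = y_i·P. Kp = p_V / (p_S p_U^2).
Substituting and setting equal to 0.515 bar^-2 gives a polynomial in X; the root in (0,1) is X = 0.414.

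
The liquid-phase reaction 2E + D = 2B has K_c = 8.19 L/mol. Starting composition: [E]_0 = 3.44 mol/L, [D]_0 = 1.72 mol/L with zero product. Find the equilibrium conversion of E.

Let X = conversion of E; extent ξ = 3.44X/2 mol/L.
Concentrations: [E] = 3.44 − 3.44X; [D] = 1.72 − 1.72X; [B] = 3.44X.
K_c = [B]^2 / ([E]^2 [D]).
Setting equal to 8.19 and solving for X on (0,1) gives X = 0.680.

X = 0.680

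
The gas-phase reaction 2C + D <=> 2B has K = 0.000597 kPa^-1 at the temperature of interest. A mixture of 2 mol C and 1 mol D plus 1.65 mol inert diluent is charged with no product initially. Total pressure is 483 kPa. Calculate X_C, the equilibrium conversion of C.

Let X = conversion of C (basis 2 mol C); extent of reaction ξ = X.
At extent ξ: n_C = 2 − 2X; n_D = 1 − X; n_B = 2X; n_I = 1.65 (inert).
Summing: n_T = 4.65 − X.
With p_i = (n_i/n_T)P, K = p_B^2 / (p_C^2 p_D).
Substituting and setting equal to 0.000597 kPa^-1 gives a polynomial in X; the root in (0,1) is X = 0.186.

X = 0.186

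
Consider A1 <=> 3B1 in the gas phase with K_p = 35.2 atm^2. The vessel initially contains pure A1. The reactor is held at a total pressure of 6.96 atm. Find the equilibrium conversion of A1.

Let X = conversion of A1 (basis 1 mol A1); extent of reaction ξ = X.
At extent ξ: n_A1 = 1 − X; n_B1 = 3X.
Total moles n_T = 1 + 2X.
Mole fractions y_i = n_i/n_T; K_p = p_B1^3 / (p_A1) with p_i = y_i·P.
Equating to 35.2 atm^2 and solving on 0 < X < 1: X = 0.372.

X = 0.372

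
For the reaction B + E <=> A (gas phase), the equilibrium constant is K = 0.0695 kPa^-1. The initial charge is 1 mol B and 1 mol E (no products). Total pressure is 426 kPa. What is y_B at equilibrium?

y_B = 0.153

Take 1 mol B as basis and let X be its fractional conversion, so ξ = X.
At extent ξ: n_B = 1 − X; n_E = 1 − X; n_A = X.
Summing: n_T = 2 − X.
With p_i = (n_i/n_T)P, K = p_A / (p_B p_E).
Equating to 0.0695 kPa^-1 and solving on 0 < X < 1: X = 0.819.
Then n_B = 0.181, n_T = 1.18, so y_B = 0.153.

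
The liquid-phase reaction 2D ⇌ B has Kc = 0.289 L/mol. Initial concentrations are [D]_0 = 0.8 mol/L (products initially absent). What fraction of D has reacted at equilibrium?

Let X = conversion of D; extent ξ = 0.8X/2 mol/L.
Concentrations: [D] = 0.8 − 0.8X; [B] = 0.4X.
Kc = [B] / ([D]^2).
Solving Kc = 0.289 for X ∈ (0,1): X = 0.256.

X = 0.256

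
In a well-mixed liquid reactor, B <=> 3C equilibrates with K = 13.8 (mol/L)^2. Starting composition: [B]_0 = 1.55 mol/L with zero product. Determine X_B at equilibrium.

X = 0.480

Let X = conversion of B; extent ξ = 1.55·X mol/L.
Concentrations: [B] = 1.55 − 1.55X; [C] = 4.65X.
K = [C]^3 / ([B]).
Solving K = 13.8 for X ∈ (0,1): X = 0.480.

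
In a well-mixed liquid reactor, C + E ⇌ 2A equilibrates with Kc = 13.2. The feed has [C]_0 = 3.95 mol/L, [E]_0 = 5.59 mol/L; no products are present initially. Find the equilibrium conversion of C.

Let X = conversion of C; extent ξ = 3.95·X mol/L.
Concentrations: [C] = 3.95 − 3.95X; [E] = 5.59 − 3.95X; [A] = 7.9X.
Kc = [A]^2 / ([C] [E]).
Setting equal to 13.2 and solving for X on (0,1) gives X = 0.747.

X = 0.747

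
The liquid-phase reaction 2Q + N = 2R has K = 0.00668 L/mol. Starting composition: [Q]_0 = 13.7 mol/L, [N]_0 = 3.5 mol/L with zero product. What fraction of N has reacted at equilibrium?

Let X = conversion of N; extent ξ = 3.5·X mol/L.
Concentrations: [Q] = 13.7 − 7X; [N] = 3.5 − 3.5X; [R] = 7X.
K = [R]^2 / ([Q]^2 [N]).
This equals 0.00668 at X = 0.231 (the root in 0 < X < 1).

X = 0.231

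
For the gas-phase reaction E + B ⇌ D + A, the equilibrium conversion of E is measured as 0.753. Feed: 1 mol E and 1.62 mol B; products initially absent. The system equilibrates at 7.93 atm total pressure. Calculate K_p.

K_p = 2.65

Basis: 1 mol E initially; let X = conversion of E. Extent ξ = X.
At extent ξ: n_E = 1 − X; n_B = 1.62 − X; n_D = X; n_A = X.
Total moles n_T = 2.62 (Δν = 0, constant).
At X = 0.753: n_E = 0.247, n_B = 0.867, n_D = 0.753, n_A = 0.753, n_T = 2.62.
p_i = (n_i/n_T)·P. K_p = p_D p_A / (p_E p_B) = 2.65.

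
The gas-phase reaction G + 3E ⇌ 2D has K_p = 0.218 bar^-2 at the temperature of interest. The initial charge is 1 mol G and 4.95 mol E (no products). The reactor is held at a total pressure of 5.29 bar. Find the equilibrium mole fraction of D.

y_D = 0.311

Take 1 mol G as basis and let X be its fractional conversion, so ξ = X.
At extent ξ: n_G = 1 − X; n_E = 4.95 − 3X; n_D = 2X.
Total moles n_T = 5.95 − 2X.
With p_i = (n_i/n_T)P, K_p = p_D^2 / (p_G p_E^3).
Substituting and setting equal to 0.218 bar^-2 gives a polynomial in X; the root in (0,1) is X = 0.705.
Then n_D = 1.41, n_T = 4.54, so y_D = 0.311.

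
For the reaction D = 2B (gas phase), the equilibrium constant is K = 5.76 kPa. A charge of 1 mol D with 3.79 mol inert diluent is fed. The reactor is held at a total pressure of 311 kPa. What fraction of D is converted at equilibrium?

Let X = conversion of D (basis 1 mol D); extent of reaction ξ = X.
Moles: n_D = 1 − X; n_B = 2X; n_I = 3.79 (inert).
n_T = Σnᵢ = 4.79 + X.
With p_i = (n_i/n_T)P, K = p_B^2 / (p_D).
Equating to 5.76 kPa and solving on 0 < X < 1: X = 0.140.

X = 0.140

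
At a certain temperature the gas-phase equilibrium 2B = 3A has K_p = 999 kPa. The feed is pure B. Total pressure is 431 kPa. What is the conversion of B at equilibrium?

X = 0.557

Let X = conversion of B (basis 1 mol B); extent of reaction ξ = 0.5X.
Moles: n_B = 1 − X; n_A = 1.5X.
n_T = Σnᵢ = 1 + 0.5X.
y_i = n_i/n_T, p_i = y_i·P. K_p = p_A^3 / (p_B^2).
Substituting and setting equal to 999 kPa gives a polynomial in X; the root in (0,1) is X = 0.557.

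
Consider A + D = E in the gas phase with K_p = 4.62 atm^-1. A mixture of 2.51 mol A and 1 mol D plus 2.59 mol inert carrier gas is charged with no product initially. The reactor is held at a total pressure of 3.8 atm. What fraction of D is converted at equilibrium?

Basis: 1 mol D initially; let X = conversion of D. Extent ξ = X.
At extent ξ: n_A = 2.51 − X; n_D = 1 − X; n_E = X; n_I = 2.59 (inert).
n_T = Σnᵢ = 6.1 − X.
With p_i = (n_i/n_T)P, K_p = p_E / (p_A p_D).
This yields a degree-2 equation in X; solving on (0,1), X = 0.847.

X = 0.847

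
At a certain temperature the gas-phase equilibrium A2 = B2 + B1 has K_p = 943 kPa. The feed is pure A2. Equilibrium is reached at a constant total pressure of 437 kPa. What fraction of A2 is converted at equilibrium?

Basis: 1 mol A2 initially; let X = conversion of A2. Extent ξ = X.
At extent ξ: n_A2 = 1 − X; n_B2 = X; n_B1 = X.
Summing: n_T = 1 + X.
Mole fractions y_i = n_i/n_T; K_p = p_B2 p_B1 / (p_A2) with p_i = y_i·P.
Equating to 943 kPa and solving on 0 < X < 1: X = 0.827.

X = 0.827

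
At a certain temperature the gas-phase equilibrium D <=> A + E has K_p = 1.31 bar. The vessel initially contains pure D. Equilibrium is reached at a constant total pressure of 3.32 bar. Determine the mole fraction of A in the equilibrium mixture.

Let X = conversion of D (basis 1 mol D); extent of reaction ξ = X.
Species balance: n_D = 1 − X; n_A = X; n_E = X.
n_T = Σnᵢ = 1 + X.
With p_i = (n_i/n_T)P, K_p = p_A p_E / (p_D).
Substituting and setting equal to 1.31 bar gives a polynomial in X; the root in (0,1) is X = 0.532.
Then n_A = 0.532, n_T = 1.53, so y_A = 0.347.

y_A = 0.347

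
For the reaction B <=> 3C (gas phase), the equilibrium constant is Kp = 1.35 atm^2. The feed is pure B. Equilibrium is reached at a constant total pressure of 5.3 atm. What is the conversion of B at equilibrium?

X = 0.135

Basis: 1 mol B initially; let X = conversion of B. Extent ξ = X.
Species balance: n_B = 1 − X; n_C = 3X.
Total moles n_T = 1 + 2X.
y_i = n_i/n_T, p_i = y_i·P. Kp = p_C^3 / (p_B).
Equating to 1.35 atm^2 and solving on 0 < X < 1: X = 0.135.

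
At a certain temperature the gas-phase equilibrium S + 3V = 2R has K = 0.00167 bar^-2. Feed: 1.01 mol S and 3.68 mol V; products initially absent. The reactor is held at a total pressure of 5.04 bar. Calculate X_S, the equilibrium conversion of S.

X = 0.129

Basis: 1.01 mol S initially; let X = conversion of S. Extent ξ = 1.01X.
Mole table: n_S = 1.01 − 1.01X; n_V = 3.68 − 3.03X; n_R = 2.02X.
Total moles n_T = 4.69 − 2.02X.
Mole fractions y_i = n_i/n_T; K = p_R^2 / (p_S p_V^3) with p_i = y_i·P.
Equating to 0.00167 bar^-2 and solving on 0 < X < 1: X = 0.129.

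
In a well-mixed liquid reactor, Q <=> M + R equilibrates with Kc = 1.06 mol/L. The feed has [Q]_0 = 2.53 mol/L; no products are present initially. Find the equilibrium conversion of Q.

Let X = conversion of Q; extent ξ = 2.53·X mol/L.
Concentrations: [Q] = 2.53 − 2.53X; [M] = 2.53X; [R] = 2.53X.
Kc = [M] [R] / ([Q]).
Solving Kc = 1.06 for X ∈ (0,1): X = 0.471.

X = 0.471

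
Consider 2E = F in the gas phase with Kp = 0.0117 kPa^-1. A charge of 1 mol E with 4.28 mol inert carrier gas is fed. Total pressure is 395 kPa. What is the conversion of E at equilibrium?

X = 0.486

Take 1 mol E as basis and let X be its fractional conversion, so ξ = 0.5X.
Species balance: n_E = 1 − X; n_F = 0.5X; n_I = 4.28 (inert).
n_T = Σnᵢ = 5.28 − 0.5X.
With p_i = (n_i/n_T)P, Kp = p_F / (p_E^2).
This yields a degree-2 equation in X; solving on (0,1), X = 0.486.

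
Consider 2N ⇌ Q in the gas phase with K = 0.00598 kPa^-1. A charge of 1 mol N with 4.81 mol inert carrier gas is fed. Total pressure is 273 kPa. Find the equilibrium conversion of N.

Take 1 mol N as basis and let X be its fractional conversion, so ξ = 0.5X.
Species balance: n_N = 1 − X; n_Q = 0.5X; n_I = 4.81 (inert).
Total moles n_T = 5.81 − 0.5X.
With p_i = (n_i/n_T)P, K = p_Q / (p_N^2).
This yields a degree-2 equation in X; solving on (0,1), X = 0.290.

X = 0.290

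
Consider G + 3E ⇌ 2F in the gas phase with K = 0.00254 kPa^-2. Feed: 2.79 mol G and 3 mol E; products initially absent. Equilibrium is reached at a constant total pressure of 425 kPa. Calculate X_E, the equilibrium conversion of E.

X = 0.872

Take 3 mol E as basis and let X be its fractional conversion, so ξ = X.
Mole table: n_G = 2.79 − X; n_E = 3 − 3X; n_F = 2X.
Summing: n_T = 5.79 − 2X.
Mole fractions y_i = n_i/n_T; K = p_F^2 / (p_G p_E^3) with p_i = y_i·P.
Substituting and setting equal to 0.00254 kPa^-2 gives a polynomial in X; the root in (0,1) is X = 0.872.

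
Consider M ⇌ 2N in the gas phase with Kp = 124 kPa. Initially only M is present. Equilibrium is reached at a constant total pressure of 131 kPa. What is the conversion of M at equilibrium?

Let X = conversion of M (basis 1 mol M); extent of reaction ξ = X.
Species balance: n_M = 1 − X; n_N = 2X.
Total moles n_T = 1 + X.
With p_i = (n_i/n_T)P, Kp = p_N^2 / (p_M).
Equating to 124 kPa and solving on 0 < X < 1: X = 0.437.

X = 0.437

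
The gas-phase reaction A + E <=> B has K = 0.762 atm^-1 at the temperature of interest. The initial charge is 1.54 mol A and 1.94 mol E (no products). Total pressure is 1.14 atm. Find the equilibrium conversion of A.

Basis: 1.54 mol A initially; let X = conversion of A. Extent ξ = 1.54X.
Species balance: n_A = 1.54 − 1.54X; n_E = 1.94 − 1.54X; n_B = 1.54X.
Total moles n_T = 3.48 − 1.54X.
Mole fractions y_i = n_i/n_T; K = p_B / (p_A p_E) with p_i = y_i·P.
Substituting and setting equal to 0.762 atm^-1 gives a polynomial in X; the root in (0,1) is X = 0.299.

X = 0.299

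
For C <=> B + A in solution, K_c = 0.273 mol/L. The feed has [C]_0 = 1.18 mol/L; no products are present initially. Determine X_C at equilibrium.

X = 0.379

Let X = conversion of C; extent ξ = 1.18·X mol/L.
Concentrations: [C] = 1.18 − 1.18X; [B] = 1.18X; [A] = 1.18X.
K_c = [B] [A] / ([C]).
Equating to 0.273 mol/L: the physical root is X = 0.379.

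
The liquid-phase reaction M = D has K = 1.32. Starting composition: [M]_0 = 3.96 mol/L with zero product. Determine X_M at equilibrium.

Let X = conversion of M; extent ξ = 3.96·X mol/L.
Concentrations: [M] = 3.96 − 3.96X; [D] = 3.96X.
K = [D] / ([M]).
Setting equal to 1.32 and solving for X on (0,1) gives X = 0.569.

X = 0.569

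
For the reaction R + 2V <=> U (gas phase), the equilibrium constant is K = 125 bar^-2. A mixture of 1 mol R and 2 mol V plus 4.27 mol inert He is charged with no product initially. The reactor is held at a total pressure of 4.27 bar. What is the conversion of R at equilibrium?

X = 0.857

Basis: 1 mol R initially; let X = conversion of R. Extent ξ = X.
Moles: n_R = 1 − X; n_V = 2 − 2X; n_U = X; n_I = 4.27 (inert).
Summing: n_T = 7.27 − 2X.
With p_i = (n_i/n_T)P, K = p_U / (p_R p_V^2).
Substituting and setting equal to 125 bar^-2 gives a polynomial in X; the root in (0,1) is X = 0.857.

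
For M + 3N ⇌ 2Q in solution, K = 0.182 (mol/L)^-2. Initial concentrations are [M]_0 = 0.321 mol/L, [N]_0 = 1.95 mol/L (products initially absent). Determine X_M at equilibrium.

X = 0.486

Let X = conversion of M; extent ξ = 0.321·X mol/L.
Concentrations: [M] = 0.321 − 0.321X; [N] = 1.95 − 0.963X; [Q] = 0.642X.
K = [Q]^2 / ([M] [N]^3).
Equating to 0.182 (mol/L)^-2: the physical root is X = 0.486.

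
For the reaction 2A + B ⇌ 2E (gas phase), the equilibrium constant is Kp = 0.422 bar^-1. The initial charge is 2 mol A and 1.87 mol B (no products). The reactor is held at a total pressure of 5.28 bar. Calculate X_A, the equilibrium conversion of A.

X = 0.488

Let X = conversion of A (basis 2 mol A); extent of reaction ξ = X.
Species balance: n_A = 2 − 2X; n_B = 1.87 − X; n_E = 2X.
Total moles n_T = 3.87 − X.
Mole fractions y_i = n_i/n_T; Kp = p_E^2 / (p_A^2 p_B) with p_i = y_i·P.
Substituting and setting equal to 0.422 bar^-1 gives a polynomial in X; the root in (0,1) is X = 0.488.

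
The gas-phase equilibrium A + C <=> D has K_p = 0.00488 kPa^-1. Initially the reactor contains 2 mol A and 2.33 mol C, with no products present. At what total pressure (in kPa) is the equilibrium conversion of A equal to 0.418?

P = 344 kPa

Take 2 mol A as basis and let X be its fractional conversion, so ξ = 2X.
Moles: n_A = 2 − 2X; n_C = 2.33 − 2X; n_D = 2X.
Total moles n_T = 4.33 − 2X.
K_p = p_D / (p_A p_C) with p_i = (n_i/n_T)·P.
At X = 0.418: the mole-fraction product g(X) = Π y_i^ν_i = 1.68. Since K_p = g(X)·P^{-1}, P = (g/K_p)^(1/1) = (1.68/0.00488)^(1/1) = 344 kPa.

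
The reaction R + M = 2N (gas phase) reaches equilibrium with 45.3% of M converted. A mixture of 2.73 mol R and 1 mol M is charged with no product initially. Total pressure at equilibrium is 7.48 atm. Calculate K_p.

Basis: 1 mol M initially; let X = conversion of M. Extent ξ = X.
Moles: n_R = 2.73 − X; n_M = 1 − X; n_N = 2X.
Total moles n_T = 3.73 (Δν = 0, constant).
At X = 0.453: n_R = 2.28, n_M = 0.547, n_N = 0.906, n_T = 3.73.
p_i = (n_i/n_T)·P. K_p = p_N^2 / (p_R p_M) = 0.659.

K_p = 0.659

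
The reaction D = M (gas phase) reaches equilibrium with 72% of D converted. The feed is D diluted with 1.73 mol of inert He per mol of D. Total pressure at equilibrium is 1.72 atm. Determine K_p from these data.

Basis: 1 mol D initially; let X = conversion of D. Extent ξ = X.
Moles: n_D = 1 − X; n_M = X; n_I = 1.73 (inert).
Since Δν = 0, n_T = 2.73 throughout.
At X = 0.72: n_D = 0.28, n_M = 0.72, n_T = 2.73.
p_i = (n_i/n_T)·P. K_p = p_M / (p_D) = 2.57.

K_p = 2.57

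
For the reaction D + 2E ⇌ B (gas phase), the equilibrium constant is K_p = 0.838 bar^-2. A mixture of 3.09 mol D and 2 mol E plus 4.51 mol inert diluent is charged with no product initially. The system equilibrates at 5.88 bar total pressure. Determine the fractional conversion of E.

X = 0.613

Take 2 mol E as basis and let X be its fractional conversion, so ξ = X.
Species balance: n_D = 3.09 − X; n_E = 2 − 2X; n_B = X; n_I = 4.51 (inert).
n_T = Σnᵢ = 9.6 − 2X.
y_i = n_i/n_T, p_i = y_i·P. K_p = p_B / (p_D p_E^2).
This yields a degree-3 equation in X; solving on (0,1), X = 0.613.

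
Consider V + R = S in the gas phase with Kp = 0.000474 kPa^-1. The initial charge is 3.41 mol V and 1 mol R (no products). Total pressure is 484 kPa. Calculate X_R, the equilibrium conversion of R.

Let X = conversion of R (basis 1 mol R); extent of reaction ξ = X.
Mole table: n_V = 3.41 − X; n_R = 1 − X; n_S = X.
Total moles n_T = 4.41 − X.
With p_i = (n_i/n_T)P, Kp = p_S / (p_V p_R).
This yields a degree-2 equation in X; solving on (0,1), X = 0.149.

X = 0.149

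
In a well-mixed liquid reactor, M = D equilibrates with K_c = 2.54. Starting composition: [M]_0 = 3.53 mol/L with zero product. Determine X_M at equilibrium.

Let X = conversion of M; extent ξ = 3.53·X mol/L.
Concentrations: [M] = 3.53 − 3.53X; [D] = 3.53X.
K_c = [D] / ([M]).
Solving K_c = 2.54 for X ∈ (0,1): X = 0.718.

X = 0.718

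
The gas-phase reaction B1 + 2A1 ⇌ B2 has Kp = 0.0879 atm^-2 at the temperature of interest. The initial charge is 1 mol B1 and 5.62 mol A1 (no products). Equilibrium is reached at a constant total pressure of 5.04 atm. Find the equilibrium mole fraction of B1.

y_B1 = 0.074

Take 1 mol B1 as basis and let X be its fractional conversion, so ξ = X.
Moles: n_B1 = 1 − X; n_A1 = 5.62 − 2X; n_B2 = X.
Summing: n_T = 6.62 − 2X.
y_i = n_i/n_T, p_i = y_i·P. Kp = p_B2 / (p_B1 p_A1^2).
Equating to 0.0879 atm^-2 and solving on 0 < X < 1: X = 0.598.
Then n_B1 = 0.402, n_T = 5.42, so y_B1 = 0.074.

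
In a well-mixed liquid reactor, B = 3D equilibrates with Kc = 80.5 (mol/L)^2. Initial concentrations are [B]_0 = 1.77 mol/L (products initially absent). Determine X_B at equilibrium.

Let X = conversion of B; extent ξ = 1.77·X mol/L.
Concentrations: [B] = 1.77 − 1.77X; [D] = 5.31X.
Kc = [D]^3 / ([B]).
Setting equal to 80.5 and solving for X on (0,1) gives X = 0.676.

X = 0.676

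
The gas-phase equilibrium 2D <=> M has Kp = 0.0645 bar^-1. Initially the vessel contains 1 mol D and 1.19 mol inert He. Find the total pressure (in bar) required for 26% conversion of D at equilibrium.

Take 1 mol D as basis and let X be its fractional conversion, so ξ = 0.5X.
At extent ξ: n_D = 1 − X; n_M = 0.5X; n_I = 1.19 (inert).
Total moles n_T = 2.19 − 0.5X.
Kp = p_M / (p_D^2) with p_i = (n_i/n_T)·P.
At X = 0.26: the mole-fraction product g(X) = Π y_i^ν_i = 0.489. Since Kp = g(X)·P^{-1}, P = (g/Kp)^(1/1) = (0.489/0.0645)^(1/1) = 7.58 bar.

P = 7.58 bar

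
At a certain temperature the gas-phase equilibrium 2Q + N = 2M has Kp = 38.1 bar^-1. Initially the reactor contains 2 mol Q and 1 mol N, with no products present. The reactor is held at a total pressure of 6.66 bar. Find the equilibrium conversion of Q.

X = 0.821

Let X = conversion of Q (basis 2 mol Q); extent of reaction ξ = X.
Moles: n_Q = 2 − 2X; n_N = 1 − X; n_M = 2X.
Summing: n_T = 3 − X.
y_i = n_i/n_T, p_i = y_i·P. Kp = p_M^2 / (p_Q^2 p_N).
Substituting and setting equal to 38.1 bar^-1 gives a polynomial in X; the root in (0,1) is X = 0.821.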